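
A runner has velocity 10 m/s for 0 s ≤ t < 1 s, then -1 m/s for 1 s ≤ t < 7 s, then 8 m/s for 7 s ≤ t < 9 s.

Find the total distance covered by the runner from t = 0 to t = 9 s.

Total distance travelled is ∫|v| dt — sum the magnitudes of each area piece.
0–1 s: |10| × 1 = 10 m
1–7 s: |-1| × 6 = 6 m
7–9 s: |8| × 2 = 16 m
Total distance = 32 m

32 m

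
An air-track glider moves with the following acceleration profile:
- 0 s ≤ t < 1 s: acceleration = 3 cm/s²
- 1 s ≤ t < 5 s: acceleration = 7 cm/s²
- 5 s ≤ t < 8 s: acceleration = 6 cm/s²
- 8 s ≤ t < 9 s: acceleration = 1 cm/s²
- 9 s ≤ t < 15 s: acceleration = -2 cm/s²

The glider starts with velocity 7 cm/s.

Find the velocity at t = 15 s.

Δv equals the area under the a-t graph; then v = v₀ + Δv.
0–1 s: 3 × 1 = 3 cm/s
1–5 s: 7 × 4 = 28 cm/s
5–8 s: 6 × 3 = 18 cm/s
8–9 s: 1 × 1 = 1 cm/s
9–15 s: -2 × 6 = -12 cm/s
Δv = 38 cm/s, so v(15) = 7 + (38) = 45 cm/s.

45 cm/s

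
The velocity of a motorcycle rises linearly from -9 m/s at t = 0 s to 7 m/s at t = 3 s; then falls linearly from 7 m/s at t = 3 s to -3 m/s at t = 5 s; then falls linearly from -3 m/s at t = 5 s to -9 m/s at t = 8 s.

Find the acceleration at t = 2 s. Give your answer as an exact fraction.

16/3 m/s²

Acceleration is the slope of the v-t graph on 0–3 s: (7 − -9)/(3 − 0) = 16/3 m/s².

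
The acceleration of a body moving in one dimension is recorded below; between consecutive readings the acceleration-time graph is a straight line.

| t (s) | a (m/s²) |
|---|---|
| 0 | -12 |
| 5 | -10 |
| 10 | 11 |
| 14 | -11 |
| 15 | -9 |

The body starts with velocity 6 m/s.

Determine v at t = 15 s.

Δv equals the area under the a-t graph; then v = v₀ + Δv.
0–5 s: ½(-12 + -10)(5) = -55 m/s
5–10 s: ½(-10 + 11)(5) = 2.5 m/s
10–14 s: ½(11 + -11)(4) = 0 m/s
14–15 s: ½(-11 + -9)(1) = -10 m/s
Δv = -62.5 m/s, so v(15) = 6 + (-62.5) = -56.5 m/s.

-56.5 m/s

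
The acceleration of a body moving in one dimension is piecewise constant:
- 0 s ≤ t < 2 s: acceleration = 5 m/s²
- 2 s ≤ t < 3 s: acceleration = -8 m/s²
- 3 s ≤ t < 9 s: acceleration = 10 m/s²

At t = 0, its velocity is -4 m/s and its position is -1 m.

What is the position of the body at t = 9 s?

On each constant-a segment, Δv = aΔt and Δx = v₀Δt + ½aΔt²; chain segment to segment.
0–2 s: v starts -4 m/s; Δx = -4·2 + ½·5·2² = 2 m; v ends 6 m/s.
2–3 s: v starts 6 m/s; Δx = 6·1 + ½·-8·1² = 2 m; v ends -2 m/s.
3–9 s: v starts -2 m/s; Δx = -2·6 + ½·10·6² = 168 m; v ends 58 m/s.
x(9) = -1 + Σ Δx = 171 m.

171 m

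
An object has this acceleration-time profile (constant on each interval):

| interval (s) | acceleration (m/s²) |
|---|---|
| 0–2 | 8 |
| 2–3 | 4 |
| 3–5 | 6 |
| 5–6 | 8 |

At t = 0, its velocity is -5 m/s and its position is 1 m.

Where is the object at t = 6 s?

On each constant-a segment, Δv = aΔt and Δx = v₀Δt + ½aΔt²; chain segment to segment.
0–2 s: v starts -5 m/s; Δx = -5·2 + ½·8·2² = 6 m; v ends 11 m/s.
2–3 s: v starts 11 m/s; Δx = 11·1 + ½·4·1² = 13 m; v ends 15 m/s.
3–5 s: v starts 15 m/s; Δx = 15·2 + ½·6·2² = 42 m; v ends 27 m/s.
5–6 s: v starts 27 m/s; Δx = 27·1 + ½·8·1² = 31 m; v ends 35 m/s.
x(6) = 1 + Σ Δx = 93 m.

93 m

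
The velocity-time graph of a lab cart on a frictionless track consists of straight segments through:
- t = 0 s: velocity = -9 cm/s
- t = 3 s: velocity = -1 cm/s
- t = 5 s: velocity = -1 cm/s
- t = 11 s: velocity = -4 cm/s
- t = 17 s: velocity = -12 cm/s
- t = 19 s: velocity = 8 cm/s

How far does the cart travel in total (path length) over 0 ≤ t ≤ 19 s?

90.4 cm

Distance (not displacement) is the total path length: add the absolute areas under v-t.
0–3 s: |½(-9 + -1)(3)| = 15 cm
3–5 s: |-1| × 2 = 2 cm
5–11 s: |½(-1 + -4)(6)| = 15 cm
11–17 s: |½(-4 + -12)(6)| = 48 cm
17–19 s: v = 0 at t = 18.2 s; triangle areas 7.2 + 3.2 = 10.4 cm
Total distance = 90.4 cm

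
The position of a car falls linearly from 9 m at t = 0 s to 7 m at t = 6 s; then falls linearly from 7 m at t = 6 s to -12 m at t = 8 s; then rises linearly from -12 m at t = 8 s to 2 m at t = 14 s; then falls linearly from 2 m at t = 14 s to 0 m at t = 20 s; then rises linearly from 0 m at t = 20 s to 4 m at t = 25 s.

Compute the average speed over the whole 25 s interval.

Average speed = (total path length)/(elapsed time); on a piecewise-linear x-t graph the path length is Σ|Δx|.
0–6 s: |Δx| = |7 − 9| = 2 m
6–8 s: |Δx| = |-12 − 7| = 19 m
8–14 s: |Δx| = |2 − -12| = 14 m
14–20 s: |Δx| = |0 − 2| = 2 m
20–25 s: |Δx| = |4 − 0| = 4 m
Total path = 41 m; average speed = 41/25 = 1.64 m/s.

1.64 m/s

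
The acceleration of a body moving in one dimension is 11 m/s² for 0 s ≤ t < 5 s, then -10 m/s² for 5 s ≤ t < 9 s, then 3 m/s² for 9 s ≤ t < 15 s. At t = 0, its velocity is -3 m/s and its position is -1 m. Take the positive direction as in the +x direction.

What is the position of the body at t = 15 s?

375.5 m

On each constant-a segment, Δv = aΔt and Δx = v₀Δt + ½aΔt²; chain segment to segment.
0–5 s: v starts -3 m/s; Δx = -3·5 + ½·11·5² = 122.5 m; v ends 52 m/s.
5–9 s: v starts 52 m/s; Δx = 52·4 + ½·-10·4² = 128 m; v ends 12 m/s.
9–15 s: v starts 12 m/s; Δx = 12·6 + ½·3·6² = 126 m; v ends 30 m/s.
x(15) = -1 + Σ Δx = 375.5 m.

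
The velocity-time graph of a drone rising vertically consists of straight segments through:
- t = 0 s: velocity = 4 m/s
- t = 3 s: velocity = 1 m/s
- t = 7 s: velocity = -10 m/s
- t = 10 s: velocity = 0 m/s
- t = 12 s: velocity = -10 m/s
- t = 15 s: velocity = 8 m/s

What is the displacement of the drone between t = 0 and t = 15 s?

Net displacement equals the area under the velocity-time graph (areas below the axis count negative).
0–3 s: ½(4 + 1)(3) = 7.5 m
3–7 s: ½(1 + -10)(4) = -18 m
7–10 s: ½(-10 + 0)(3) = -15 m
10–12 s: ½(0 + -10)(2) = -10 m
12–15 s: ½(-10 + 8)(3) = -3 m
Net displacement = -38.5 m

-38.5 m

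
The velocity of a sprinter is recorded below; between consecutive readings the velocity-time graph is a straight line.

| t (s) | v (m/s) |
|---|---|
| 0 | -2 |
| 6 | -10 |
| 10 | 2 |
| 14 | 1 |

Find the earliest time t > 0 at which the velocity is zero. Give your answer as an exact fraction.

v changes sign on 6–10 s (from -10 to 2); the graph is linear there, so v = 0 at t = 6 + (10)·(10 − 6)/(2 − -10) = 28/3 s.

t = 28/3 s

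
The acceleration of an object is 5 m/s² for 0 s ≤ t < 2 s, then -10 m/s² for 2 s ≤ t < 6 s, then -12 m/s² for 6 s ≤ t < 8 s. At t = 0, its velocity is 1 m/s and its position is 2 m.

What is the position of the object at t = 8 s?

On each constant-a segment, Δv = aΔt and Δx = v₀Δt + ½aΔt²; chain segment to segment.
0–2 s: v starts 1 m/s; Δx = 1·2 + ½·5·2² = 12 m; v ends 11 m/s.
2–6 s: v starts 11 m/s; Δx = 11·4 + ½·-10·4² = -36 m; v ends -29 m/s.
6–8 s: v starts -29 m/s; Δx = -29·2 + ½·-12·2² = -82 m; v ends -53 m/s.
x(8) = 2 + Σ Δx = -104 m.

-104 m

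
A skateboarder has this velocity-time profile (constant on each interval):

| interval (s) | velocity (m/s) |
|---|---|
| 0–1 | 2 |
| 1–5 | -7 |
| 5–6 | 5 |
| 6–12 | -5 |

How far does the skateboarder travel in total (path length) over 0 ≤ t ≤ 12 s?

Distance (not displacement) is the total path length: add the absolute areas under v-t.
0–1 s: |2| × 1 = 2 m
1–5 s: |-7| × 4 = 28 m
5–6 s: |5| × 1 = 5 m
6–12 s: |-5| × 6 = 30 m
Total distance = 65 m

65 m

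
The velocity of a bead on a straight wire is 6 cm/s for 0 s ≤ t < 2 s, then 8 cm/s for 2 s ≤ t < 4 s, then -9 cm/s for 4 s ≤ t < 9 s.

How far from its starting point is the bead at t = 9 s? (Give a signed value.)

Net displacement equals the area under the velocity-time graph (areas below the axis count negative).
0–2 s: 6 × 2 = 12 cm
2–4 s: 8 × 2 = 16 cm
4–9 s: -9 × 5 = -45 cm
Net displacement = -17 cm

-17 cm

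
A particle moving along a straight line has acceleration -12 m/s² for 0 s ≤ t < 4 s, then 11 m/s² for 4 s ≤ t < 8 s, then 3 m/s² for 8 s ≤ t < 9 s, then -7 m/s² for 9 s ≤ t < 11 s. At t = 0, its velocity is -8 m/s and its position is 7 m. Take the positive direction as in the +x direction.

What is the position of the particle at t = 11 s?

On each constant-a segment, Δv = aΔt and Δx = v₀Δt + ½aΔt²; chain segment to segment.
0–4 s: v starts -8 m/s; Δx = -8·4 + ½·-12·4² = -128 m; v ends -56 m/s.
4–8 s: v starts -56 m/s; Δx = -56·4 + ½·11·4² = -136 m; v ends -12 m/s.
8–9 s: v starts -12 m/s; Δx = -12·1 + ½·3·1² = -10.5 m; v ends -9 m/s.
9–11 s: v starts -9 m/s; Δx = -9·2 + ½·-7·2² = -32 m; v ends -23 m/s.
x(11) = 7 + Σ Δx = -299.5 m.

-299.5 m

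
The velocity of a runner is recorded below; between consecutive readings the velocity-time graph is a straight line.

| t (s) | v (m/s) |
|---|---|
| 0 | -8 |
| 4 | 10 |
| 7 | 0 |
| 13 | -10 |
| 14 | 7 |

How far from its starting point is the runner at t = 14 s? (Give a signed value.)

Displacement is the signed area under the v-t curve.
0–4 s: ½(-8 + 10)(4) = 4 m
4–7 s: ½(10 + 0)(3) = 15 m
7–13 s: ½(0 + -10)(6) = -30 m
13–14 s: ½(-10 + 7)(1) = -1.5 m
Net displacement = -12.5 m

-12.5 m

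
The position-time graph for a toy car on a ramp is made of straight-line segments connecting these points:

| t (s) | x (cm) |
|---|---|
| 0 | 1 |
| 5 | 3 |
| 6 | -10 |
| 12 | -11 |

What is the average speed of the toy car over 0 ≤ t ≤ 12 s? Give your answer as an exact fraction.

4/3 cm/s

Average speed = (total path length)/(elapsed time); on a piecewise-linear x-t graph the path length is Σ|Δx|.
0–5 s: |Δx| = |3 − 1| = 2 cm
5–6 s: |Δx| = |-10 − 3| = 13 cm
6–12 s: |Δx| = |-11 − -10| = 1 cm
Total path = 16 cm; average speed = 16/12 = 4/3 cm/s.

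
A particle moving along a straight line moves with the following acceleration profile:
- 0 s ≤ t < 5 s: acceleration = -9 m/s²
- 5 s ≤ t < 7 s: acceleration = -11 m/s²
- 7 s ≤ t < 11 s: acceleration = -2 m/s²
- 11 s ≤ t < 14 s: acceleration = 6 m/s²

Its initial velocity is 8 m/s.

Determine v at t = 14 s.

Δv equals the area under the a-t graph; then v = v₀ + Δv.
0–5 s: -9 × 5 = -45 m/s
5–7 s: -11 × 2 = -22 m/s
7–11 s: -2 × 4 = -8 m/s
11–14 s: 6 × 3 = 18 m/s
Δv = -57 m/s, so v(14) = 8 + (-57) = -49 m/s.

-49 m/s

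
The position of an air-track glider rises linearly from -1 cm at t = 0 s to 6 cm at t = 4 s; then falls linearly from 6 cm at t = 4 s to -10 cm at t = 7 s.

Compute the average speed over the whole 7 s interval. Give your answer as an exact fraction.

23/7 cm/s

Average speed = (total path length)/(elapsed time); on a piecewise-linear x-t graph the path length is Σ|Δx|.
0–4 s: |Δx| = |6 − -1| = 7 cm
4–7 s: |Δx| = |-10 − 6| = 16 cm
Total path = 23 cm; average speed = 23/7 = 23/7 cm/s.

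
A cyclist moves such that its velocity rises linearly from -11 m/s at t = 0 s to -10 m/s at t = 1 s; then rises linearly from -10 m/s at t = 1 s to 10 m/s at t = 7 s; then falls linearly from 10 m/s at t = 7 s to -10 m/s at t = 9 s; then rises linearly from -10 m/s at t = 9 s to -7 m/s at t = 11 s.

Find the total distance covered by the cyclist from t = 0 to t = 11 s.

Total distance travelled is ∫|v| dt — sum the magnitudes of each area piece.
0–1 s: |½(-11 + -10)(1)| = 10.5 m
1–7 s: v = 0 at t = 4 s; triangle areas 15 + 15 = 30 m
7–9 s: v = 0 at t = 8 s; triangle areas 5 + 5 = 10 m
9–11 s: |½(-10 + -7)(2)| = 17 m
Total distance = 67.5 m

67.5 m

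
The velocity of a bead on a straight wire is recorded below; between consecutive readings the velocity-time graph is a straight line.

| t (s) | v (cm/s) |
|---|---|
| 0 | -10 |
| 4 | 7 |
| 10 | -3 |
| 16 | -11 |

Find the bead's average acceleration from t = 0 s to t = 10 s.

Average acceleration = Δv/Δt = (-3 − -10)/(10 − 0) = 0.7 cm/s².

0.7 cm/s²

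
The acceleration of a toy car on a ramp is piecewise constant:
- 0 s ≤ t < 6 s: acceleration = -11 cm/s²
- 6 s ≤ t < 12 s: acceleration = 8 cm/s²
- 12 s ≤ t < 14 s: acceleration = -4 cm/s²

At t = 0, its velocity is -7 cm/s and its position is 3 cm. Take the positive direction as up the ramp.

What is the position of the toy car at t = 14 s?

-589 cm

On each constant-a segment, Δv = aΔt and Δx = v₀Δt + ½aΔt²; chain segment to segment.
0–6 s: v starts -7 cm/s; Δx = -7·6 + ½·-11·6² = -240 cm; v ends -73 cm/s.
6–12 s: v starts -73 cm/s; Δx = -73·6 + ½·8·6² = -294 cm; v ends -25 cm/s.
12–14 s: v starts -25 cm/s; Δx = -25·2 + ½·-4·2² = -58 cm; v ends -33 cm/s.
x(14) = 3 + Σ Δx = -589 cm.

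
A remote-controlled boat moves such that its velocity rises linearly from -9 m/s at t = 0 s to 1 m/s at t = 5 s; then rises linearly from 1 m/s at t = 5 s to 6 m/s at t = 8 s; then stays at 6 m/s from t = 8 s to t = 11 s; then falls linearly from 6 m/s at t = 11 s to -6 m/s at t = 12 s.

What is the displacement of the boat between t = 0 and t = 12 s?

Displacement is the signed area under the v-t curve.
0–5 s: ½(-9 + 1)(5) = -20 m
5–8 s: ½(1 + 6)(3) = 10.5 m
8–11 s: 6 × 3 = 18 m
11–12 s: ½(6 + -6)(1) = 0 m
Net displacement = 8.5 m

8.5 m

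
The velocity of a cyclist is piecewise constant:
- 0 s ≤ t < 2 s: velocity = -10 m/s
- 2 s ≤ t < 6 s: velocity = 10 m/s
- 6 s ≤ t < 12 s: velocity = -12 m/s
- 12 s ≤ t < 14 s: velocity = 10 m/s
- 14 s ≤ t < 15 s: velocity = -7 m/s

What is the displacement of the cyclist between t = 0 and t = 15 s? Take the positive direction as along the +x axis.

Net displacement equals the area under the velocity-time graph (areas below the axis count negative).
0–2 s: -10 × 2 = -20 m
2–6 s: 10 × 4 = 40 m
6–12 s: -12 × 6 = -72 m
12–14 s: 10 × 2 = 20 m
14–15 s: -7 × 1 = -7 m
Net displacement = -39 m

-39 m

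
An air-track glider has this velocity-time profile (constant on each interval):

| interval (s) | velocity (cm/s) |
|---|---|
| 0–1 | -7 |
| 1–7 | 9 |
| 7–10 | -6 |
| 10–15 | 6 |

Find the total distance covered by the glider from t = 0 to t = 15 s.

Total distance travelled is ∫|v| dt — sum the magnitudes of each area piece.
0–1 s: |-7| × 1 = 7 cm
1–7 s: |9| × 6 = 54 cm
7–10 s: |-6| × 3 = 18 cm
10–15 s: |6| × 5 = 30 cm
Total distance = 109 cm

109 cm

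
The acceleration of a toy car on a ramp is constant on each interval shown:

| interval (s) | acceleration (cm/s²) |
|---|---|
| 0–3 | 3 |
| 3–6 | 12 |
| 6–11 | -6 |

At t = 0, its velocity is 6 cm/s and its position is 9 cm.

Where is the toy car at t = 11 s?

319.5 cm

On each constant-a segment, Δv = aΔt and Δx = v₀Δt + ½aΔt²; chain segment to segment.
0–3 s: v starts 6 cm/s; Δx = 6·3 + ½·3·3² = 31.5 cm; v ends 15 cm/s.
3–6 s: v starts 15 cm/s; Δx = 15·3 + ½·12·3² = 99 cm; v ends 51 cm/s.
6–11 s: v starts 51 cm/s; Δx = 51·5 + ½·-6·5² = 180 cm; v ends 21 cm/s.
x(11) = 9 + Σ Δx = 319.5 cm.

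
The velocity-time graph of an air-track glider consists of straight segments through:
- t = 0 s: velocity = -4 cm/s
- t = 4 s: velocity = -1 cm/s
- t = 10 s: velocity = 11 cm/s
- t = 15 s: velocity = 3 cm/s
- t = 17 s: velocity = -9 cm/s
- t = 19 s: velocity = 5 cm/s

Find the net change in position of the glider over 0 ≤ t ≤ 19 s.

Net displacement equals the area under the velocity-time graph (areas below the axis count negative).
0–4 s: ½(-4 + -1)(4) = -10 cm
4–10 s: ½(-1 + 11)(6) = 30 cm
10–15 s: ½(11 + 3)(5) = 35 cm
15–17 s: ½(3 + -9)(2) = -6 cm
17–19 s: ½(-9 + 5)(2) = -4 cm
Net displacement = 45 cm

45 cm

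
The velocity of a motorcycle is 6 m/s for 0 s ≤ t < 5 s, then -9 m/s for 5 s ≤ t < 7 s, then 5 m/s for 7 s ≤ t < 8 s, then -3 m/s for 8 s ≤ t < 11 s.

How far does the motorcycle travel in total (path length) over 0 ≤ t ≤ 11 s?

62 m

Total distance travelled is ∫|v| dt — sum the magnitudes of each area piece.
0–5 s: |6| × 5 = 30 m
5–7 s: |-9| × 2 = 18 m
7–8 s: |5| × 1 = 5 m
8–11 s: |-3| × 3 = 9 m
Total distance = 62 m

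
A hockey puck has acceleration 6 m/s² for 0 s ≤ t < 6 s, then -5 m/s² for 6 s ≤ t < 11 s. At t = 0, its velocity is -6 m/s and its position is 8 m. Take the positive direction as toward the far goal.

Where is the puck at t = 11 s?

167.5 m

On each constant-a segment, Δv = aΔt and Δx = v₀Δt + ½aΔt²; chain segment to segment.
0–6 s: v starts -6 m/s; Δx = -6·6 + ½·6·6² = 72 m; v ends 30 m/s.
6–11 s: v starts 30 m/s; Δx = 30·5 + ½·-5·5² = 87.5 m; v ends 5 m/s.
x(11) = 8 + Σ Δx = 167.5 m.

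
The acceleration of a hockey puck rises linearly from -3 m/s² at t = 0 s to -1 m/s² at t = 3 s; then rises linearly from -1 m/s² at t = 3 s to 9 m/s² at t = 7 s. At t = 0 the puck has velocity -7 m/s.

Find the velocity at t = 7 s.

3 m/s

Δv equals the area under the a-t graph; then v = v₀ + Δv.
0–3 s: ½(-3 + -1)(3) = -6 m/s
3–7 s: ½(-1 + 9)(4) = 16 m/s
Δv = 10 m/s, so v(7) = -7 + (10) = 3 m/s.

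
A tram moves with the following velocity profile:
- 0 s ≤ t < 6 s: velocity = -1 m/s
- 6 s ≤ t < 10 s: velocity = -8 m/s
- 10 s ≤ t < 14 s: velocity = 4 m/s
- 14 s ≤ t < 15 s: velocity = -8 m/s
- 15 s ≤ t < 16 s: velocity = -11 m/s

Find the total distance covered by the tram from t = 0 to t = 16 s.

Total distance travelled is ∫|v| dt — sum the magnitudes of each area piece.
0–6 s: |-1| × 6 = 6 m
6–10 s: |-8| × 4 = 32 m
10–14 s: |4| × 4 = 16 m
14–15 s: |-8| × 1 = 8 m
15–16 s: |-11| × 1 = 11 m
Total distance = 73 m

73 m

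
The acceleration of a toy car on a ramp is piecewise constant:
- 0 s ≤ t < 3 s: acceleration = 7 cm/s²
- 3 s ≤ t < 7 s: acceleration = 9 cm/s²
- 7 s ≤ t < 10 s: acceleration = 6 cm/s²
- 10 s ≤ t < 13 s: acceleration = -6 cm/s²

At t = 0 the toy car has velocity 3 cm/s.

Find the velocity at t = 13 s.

Δv equals the area under the a-t graph; then v = v₀ + Δv.
0–3 s: 7 × 3 = 21 cm/s
3–7 s: 9 × 4 = 36 cm/s
7–10 s: 6 × 3 = 18 cm/s
10–13 s: -6 × 3 = -18 cm/s
Δv = 57 cm/s, so v(13) = 3 + (57) = 60 cm/s.

60 cm/s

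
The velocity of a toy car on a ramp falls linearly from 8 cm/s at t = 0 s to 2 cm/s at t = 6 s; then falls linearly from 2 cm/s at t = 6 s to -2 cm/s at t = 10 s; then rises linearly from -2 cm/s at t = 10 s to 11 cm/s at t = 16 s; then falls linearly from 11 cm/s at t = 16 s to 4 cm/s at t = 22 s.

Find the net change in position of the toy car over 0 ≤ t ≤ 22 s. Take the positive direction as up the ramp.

102 cm

Displacement is the signed area under the v-t curve.
0–6 s: ½(8 + 2)(6) = 30 cm
6–10 s: ½(2 + -2)(4) = 0 cm
10–16 s: ½(-2 + 11)(6) = 27 cm
16–22 s: ½(11 + 4)(6) = 45 cm
Net displacement = 102 cm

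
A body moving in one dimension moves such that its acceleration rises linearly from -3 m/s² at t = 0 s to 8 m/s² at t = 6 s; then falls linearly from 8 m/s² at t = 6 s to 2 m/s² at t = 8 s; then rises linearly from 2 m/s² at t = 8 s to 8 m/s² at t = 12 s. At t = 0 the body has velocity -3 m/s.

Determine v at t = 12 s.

Δv equals the area under the a-t graph; then v = v₀ + Δv.
0–6 s: ½(-3 + 8)(6) = 15 m/s
6–8 s: ½(8 + 2)(2) = 10 m/s
8–12 s: ½(2 + 8)(4) = 20 m/s
Δv = 45 m/s, so v(12) = -3 + (45) = 42 m/s.

42 m/s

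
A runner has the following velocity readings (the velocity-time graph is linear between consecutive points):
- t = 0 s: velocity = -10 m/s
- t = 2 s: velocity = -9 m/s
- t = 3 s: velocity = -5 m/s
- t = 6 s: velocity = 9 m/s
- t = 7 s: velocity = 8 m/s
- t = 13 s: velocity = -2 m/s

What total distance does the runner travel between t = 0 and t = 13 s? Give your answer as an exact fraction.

2319/35 m

Total distance travelled is ∫|v| dt — sum the magnitudes of each area piece.
0–2 s: |½(-10 + -9)(2)| = 19 m
2–3 s: |½(-9 + -5)(1)| = 7 m
3–6 s: v = 0 at t = 57/14 s; triangle areas 75/28 + 243/28 = 159/14 m
6–7 s: |½(9 + 8)(1)| = 8.5 m
7–13 s: v = 0 at t = 11.8 s; triangle areas 19.2 + 1.2 = 20.4 m
Total distance = 2319/35 m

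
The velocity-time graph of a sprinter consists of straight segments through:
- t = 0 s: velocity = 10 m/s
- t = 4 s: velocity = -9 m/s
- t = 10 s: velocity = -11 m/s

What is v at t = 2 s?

On 0–4 s the graph is linear from 10 to -9 m/s: v(2) = 10 + (-9 − 10)·(2 − 0)/(4 − 0) = 0.5 m/s.

0.5 m/s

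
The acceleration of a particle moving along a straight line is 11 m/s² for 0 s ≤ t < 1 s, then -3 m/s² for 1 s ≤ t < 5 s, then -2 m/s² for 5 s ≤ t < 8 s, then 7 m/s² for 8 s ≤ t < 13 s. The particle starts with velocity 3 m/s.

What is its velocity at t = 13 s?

31 m/s

Δv equals the area under the a-t graph; then v = v₀ + Δv.
0–1 s: 11 × 1 = 11 m/s
1–5 s: -3 × 4 = -12 m/s
5–8 s: -2 × 3 = -6 m/s
8–13 s: 7 × 5 = 35 m/s
Δv = 28 m/s, so v(13) = 3 + (28) = 31 m/s.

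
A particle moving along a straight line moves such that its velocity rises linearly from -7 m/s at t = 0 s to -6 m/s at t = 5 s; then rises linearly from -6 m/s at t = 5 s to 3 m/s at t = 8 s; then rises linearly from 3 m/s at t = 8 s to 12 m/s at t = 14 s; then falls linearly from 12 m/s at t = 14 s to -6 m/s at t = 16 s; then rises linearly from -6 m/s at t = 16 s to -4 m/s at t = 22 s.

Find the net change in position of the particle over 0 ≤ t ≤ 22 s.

Displacement is the signed area under the v-t curve.
0–5 s: ½(-7 + -6)(5) = -32.5 m
5–8 s: ½(-6 + 3)(3) = -4.5 m
8–14 s: ½(3 + 12)(6) = 45 m
14–16 s: ½(12 + -6)(2) = 6 m
16–22 s: ½(-6 + -4)(6) = -30 m
Net displacement = -16 m

-16 m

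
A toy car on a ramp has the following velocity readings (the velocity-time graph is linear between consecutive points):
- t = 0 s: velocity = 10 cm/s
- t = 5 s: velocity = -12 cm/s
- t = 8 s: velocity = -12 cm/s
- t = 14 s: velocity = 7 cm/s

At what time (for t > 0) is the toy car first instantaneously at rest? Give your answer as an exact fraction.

v changes sign on 0–5 s (from 10 to -12); the graph is linear there, so v = 0 at t = 0 + (-10)·(5 − 0)/(-12 − 10) = 25/11 s.

t = 25/11 s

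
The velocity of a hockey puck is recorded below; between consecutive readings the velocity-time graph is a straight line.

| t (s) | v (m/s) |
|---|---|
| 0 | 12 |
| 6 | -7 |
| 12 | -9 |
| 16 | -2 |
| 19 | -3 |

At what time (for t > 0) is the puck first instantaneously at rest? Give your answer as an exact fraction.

t = 72/19 s

v changes sign on 0–6 s (from 12 to -7); the graph is linear there, so v = 0 at t = 0 + (-12)·(6 − 0)/(-7 − 12) = 72/19 s.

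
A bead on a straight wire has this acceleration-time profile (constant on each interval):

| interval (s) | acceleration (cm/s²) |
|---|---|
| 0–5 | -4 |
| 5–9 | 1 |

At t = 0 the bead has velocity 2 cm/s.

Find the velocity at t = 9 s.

-14 cm/s

Δv equals the area under the a-t graph; then v = v₀ + Δv.
0–5 s: -4 × 5 = -20 cm/s
5–9 s: 1 × 4 = 4 cm/s
Δv = -16 cm/s, so v(9) = 2 + (-16) = -14 cm/s.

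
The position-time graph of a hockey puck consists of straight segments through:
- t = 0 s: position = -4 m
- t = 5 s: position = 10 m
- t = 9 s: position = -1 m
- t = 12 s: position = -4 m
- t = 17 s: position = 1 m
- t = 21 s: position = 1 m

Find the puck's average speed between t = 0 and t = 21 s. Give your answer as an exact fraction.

Average speed = (total path length)/(elapsed time); on a piecewise-linear x-t graph the path length is Σ|Δx|.
0–5 s: |Δx| = |10 − -4| = 14 m
5–9 s: |Δx| = |-1 − 10| = 11 m
9–12 s: |Δx| = |-4 − -1| = 3 m
12–17 s: |Δx| = |1 − -4| = 5 m
17–21 s: |Δx| = |1 − 1| = 0 m
Total path = 33 m; average speed = 33/21 = 11/7 m/s.

11/7 m/s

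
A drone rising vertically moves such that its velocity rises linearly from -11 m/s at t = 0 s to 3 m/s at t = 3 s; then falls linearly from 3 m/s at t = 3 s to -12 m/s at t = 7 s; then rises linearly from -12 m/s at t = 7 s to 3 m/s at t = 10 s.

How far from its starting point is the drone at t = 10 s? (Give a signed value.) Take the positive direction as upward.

Displacement is the signed area under the v-t curve.
0–3 s: ½(-11 + 3)(3) = -12 m
3–7 s: ½(3 + -12)(4) = -18 m
7–10 s: ½(-12 + 3)(3) = -13.5 m
Net displacement = -43.5 m

-43.5 m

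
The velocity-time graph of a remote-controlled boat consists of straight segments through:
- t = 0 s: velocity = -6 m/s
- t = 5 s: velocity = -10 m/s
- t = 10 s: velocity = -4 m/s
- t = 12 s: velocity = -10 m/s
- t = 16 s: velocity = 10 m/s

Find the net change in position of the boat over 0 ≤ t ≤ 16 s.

Net displacement equals the area under the velocity-time graph (areas below the axis count negative).
0–5 s: ½(-6 + -10)(5) = -40 m
5–10 s: ½(-10 + -4)(5) = -35 m
10–12 s: ½(-4 + -10)(2) = -14 m
12–16 s: ½(-10 + 10)(4) = 0 m
Net displacement = -89 m

-89 m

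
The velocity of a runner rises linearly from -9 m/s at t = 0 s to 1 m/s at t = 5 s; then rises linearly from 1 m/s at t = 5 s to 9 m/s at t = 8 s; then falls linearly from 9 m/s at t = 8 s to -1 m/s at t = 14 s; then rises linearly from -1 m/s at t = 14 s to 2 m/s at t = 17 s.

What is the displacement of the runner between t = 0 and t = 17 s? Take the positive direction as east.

20.5 m

Net displacement equals the area under the velocity-time graph (areas below the axis count negative).
0–5 s: ½(-9 + 1)(5) = -20 m
5–8 s: ½(1 + 9)(3) = 15 m
8–14 s: ½(9 + -1)(6) = 24 m
14–17 s: ½(-1 + 2)(3) = 1.5 m
Net displacement = 20.5 m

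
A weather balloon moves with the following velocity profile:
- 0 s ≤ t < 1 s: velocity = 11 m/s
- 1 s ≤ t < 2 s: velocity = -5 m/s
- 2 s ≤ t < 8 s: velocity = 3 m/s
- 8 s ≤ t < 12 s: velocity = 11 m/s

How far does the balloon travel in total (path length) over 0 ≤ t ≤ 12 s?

78 m

Distance (not displacement) is the total path length: add the absolute areas under v-t.
0–1 s: |11| × 1 = 11 m
1–2 s: |-5| × 1 = 5 m
2–8 s: |3| × 6 = 18 m
8–12 s: |11| × 4 = 44 m
Total distance = 78 m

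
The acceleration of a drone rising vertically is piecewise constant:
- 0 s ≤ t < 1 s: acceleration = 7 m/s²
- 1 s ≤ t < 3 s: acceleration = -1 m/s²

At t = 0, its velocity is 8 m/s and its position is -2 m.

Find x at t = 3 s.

37.5 m

On each constant-a segment, Δv = aΔt and Δx = v₀Δt + ½aΔt²; chain segment to segment.
0–1 s: v starts 8 m/s; Δx = 8·1 + ½·7·1² = 11.5 m; v ends 15 m/s.
1–3 s: v starts 15 m/s; Δx = 15·2 + ½·-1·2² = 28 m; v ends 13 m/s.
x(3) = -2 + Σ Δx = 37.5 m.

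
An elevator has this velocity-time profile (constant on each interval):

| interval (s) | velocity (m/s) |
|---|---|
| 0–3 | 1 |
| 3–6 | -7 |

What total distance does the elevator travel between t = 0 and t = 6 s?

24 m

Total distance travelled is ∫|v| dt — sum the magnitudes of each area piece.
0–3 s: |1| × 3 = 3 m
3–6 s: |-7| × 3 = 21 m
Total distance = 24 m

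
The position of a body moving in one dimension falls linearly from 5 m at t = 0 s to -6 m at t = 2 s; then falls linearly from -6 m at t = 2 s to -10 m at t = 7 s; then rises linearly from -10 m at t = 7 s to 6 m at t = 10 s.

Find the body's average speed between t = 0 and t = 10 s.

Average speed = (total path length)/(elapsed time); on a piecewise-linear x-t graph the path length is Σ|Δx|.
0–2 s: |Δx| = |-6 − 5| = 11 m
2–7 s: |Δx| = |-10 − -6| = 4 m
7–10 s: |Δx| = |6 − -10| = 16 m
Total path = 31 m; average speed = 31/10 = 3.1 m/s.

3.1 m/s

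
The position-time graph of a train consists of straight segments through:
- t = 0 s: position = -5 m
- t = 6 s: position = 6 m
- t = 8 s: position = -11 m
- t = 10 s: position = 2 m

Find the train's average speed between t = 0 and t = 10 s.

Average speed = (total path length)/(elapsed time); on a piecewise-linear x-t graph the path length is Σ|Δx|.
0–6 s: |Δx| = |6 − -5| = 11 m
6–8 s: |Δx| = |-11 − 6| = 17 m
8–10 s: |Δx| = |2 − -11| = 13 m
Total path = 41 m; average speed = 41/10 = 4.1 m/s.

4.1 m/s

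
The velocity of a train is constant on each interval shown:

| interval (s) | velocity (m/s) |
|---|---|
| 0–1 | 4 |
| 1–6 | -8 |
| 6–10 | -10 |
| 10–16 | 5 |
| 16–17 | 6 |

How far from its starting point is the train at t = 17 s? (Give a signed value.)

Displacement is the signed area under the v-t curve.
0–1 s: 4 × 1 = 4 m
1–6 s: -8 × 5 = -40 m
6–10 s: -10 × 4 = -40 m
10–16 s: 5 × 6 = 30 m
16–17 s: 6 × 1 = 6 m
Net displacement = -40 m

-40 m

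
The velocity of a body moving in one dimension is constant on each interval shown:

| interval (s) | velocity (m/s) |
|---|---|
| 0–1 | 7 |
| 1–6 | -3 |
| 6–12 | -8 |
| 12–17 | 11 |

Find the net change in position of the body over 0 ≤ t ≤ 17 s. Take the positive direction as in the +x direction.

Displacement is the signed area under the v-t curve.
0–1 s: 7 × 1 = 7 m
1–6 s: -3 × 5 = -15 m
6–12 s: -8 × 6 = -48 m
12–17 s: 11 × 5 = 55 m
Net displacement = -1 m

-1 m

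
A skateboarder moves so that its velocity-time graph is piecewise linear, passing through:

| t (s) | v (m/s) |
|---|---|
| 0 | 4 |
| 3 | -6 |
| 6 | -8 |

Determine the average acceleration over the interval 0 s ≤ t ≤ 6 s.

-2 m/s²

Average acceleration = Δv/Δt = (-8 − 4)/(6 − 0) = -2 m/s².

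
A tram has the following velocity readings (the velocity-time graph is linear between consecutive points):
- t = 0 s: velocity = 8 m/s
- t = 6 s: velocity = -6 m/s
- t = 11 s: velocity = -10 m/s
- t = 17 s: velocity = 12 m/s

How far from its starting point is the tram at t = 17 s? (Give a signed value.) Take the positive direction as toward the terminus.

-28 m

Displacement is the signed area under the v-t curve.
0–6 s: ½(8 + -6)(6) = 6 m
6–11 s: ½(-6 + -10)(5) = -40 m
11–17 s: ½(-10 + 12)(6) = 6 m
Net displacement = -28 m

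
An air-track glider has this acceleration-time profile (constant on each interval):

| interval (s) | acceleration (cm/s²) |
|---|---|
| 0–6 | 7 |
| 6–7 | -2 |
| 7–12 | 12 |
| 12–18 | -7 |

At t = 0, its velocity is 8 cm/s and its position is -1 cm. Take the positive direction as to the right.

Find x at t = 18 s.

1134 cm

On each constant-a segment, Δv = aΔt and Δx = v₀Δt + ½aΔt²; chain segment to segment.
0–6 s: v starts 8 cm/s; Δx = 8·6 + ½·7·6² = 174 cm; v ends 50 cm/s.
6–7 s: v starts 50 cm/s; Δx = 50·1 + ½·-2·1² = 49 cm; v ends 48 cm/s.
7–12 s: v starts 48 cm/s; Δx = 48·5 + ½·12·5² = 390 cm; v ends 108 cm/s.
12–18 s: v starts 108 cm/s; Δx = 108·6 + ½·-7·6² = 522 cm; v ends 66 cm/s.
x(18) = -1 + Σ Δx = 1134 cm.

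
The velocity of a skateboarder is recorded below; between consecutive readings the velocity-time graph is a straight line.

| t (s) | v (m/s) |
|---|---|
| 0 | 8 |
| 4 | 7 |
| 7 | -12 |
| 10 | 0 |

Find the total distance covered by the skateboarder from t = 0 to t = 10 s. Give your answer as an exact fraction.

Total distance travelled is ∫|v| dt — sum the magnitudes of each area piece.
0–4 s: |½(8 + 7)(4)| = 30 m
4–7 s: v = 0 at t = 97/19 s; triangle areas 147/38 + 216/19 = 579/38 m
7–10 s: |½(-12 + 0)(3)| = 18 m
Total distance = 2403/38 m

2403/38 m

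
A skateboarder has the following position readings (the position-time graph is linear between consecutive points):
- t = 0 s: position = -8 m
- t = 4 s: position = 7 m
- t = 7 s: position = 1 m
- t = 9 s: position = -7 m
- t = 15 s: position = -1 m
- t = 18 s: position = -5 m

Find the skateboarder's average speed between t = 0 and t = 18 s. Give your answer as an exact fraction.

13/6 m/s

Average speed = (total path length)/(elapsed time); on a piecewise-linear x-t graph the path length is Σ|Δx|.
0–4 s: |Δx| = |7 − -8| = 15 m
4–7 s: |Δx| = |1 − 7| = 6 m
7–9 s: |Δx| = |-7 − 1| = 8 m
9–15 s: |Δx| = |-1 − -7| = 6 m
15–18 s: |Δx| = |-5 − -1| = 4 m
Total path = 39 m; average speed = 39/18 = 13/6 m/s.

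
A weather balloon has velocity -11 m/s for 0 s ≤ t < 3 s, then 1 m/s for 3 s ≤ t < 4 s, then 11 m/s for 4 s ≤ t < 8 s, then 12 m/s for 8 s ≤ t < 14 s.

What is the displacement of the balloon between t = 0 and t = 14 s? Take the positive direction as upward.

Displacement is the signed area under the v-t curve.
0–3 s: -11 × 3 = -33 m
3–4 s: 1 × 1 = 1 m
4–8 s: 11 × 4 = 44 m
8–14 s: 12 × 6 = 72 m
Net displacement = 84 m

84 m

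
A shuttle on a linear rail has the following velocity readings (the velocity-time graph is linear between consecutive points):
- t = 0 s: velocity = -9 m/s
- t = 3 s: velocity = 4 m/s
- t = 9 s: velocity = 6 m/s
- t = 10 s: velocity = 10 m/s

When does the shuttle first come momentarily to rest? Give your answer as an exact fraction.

t = 27/13 s

v changes sign on 0–3 s (from -9 to 4); the graph is linear there, so v = 0 at t = 0 + (9)·(3 − 0)/(4 − -9) = 27/13 s.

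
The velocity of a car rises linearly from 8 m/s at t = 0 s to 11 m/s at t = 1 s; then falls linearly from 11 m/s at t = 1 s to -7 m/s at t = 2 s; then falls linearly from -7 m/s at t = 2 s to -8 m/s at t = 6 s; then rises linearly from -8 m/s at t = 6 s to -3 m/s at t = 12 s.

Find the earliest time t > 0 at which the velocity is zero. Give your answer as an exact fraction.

t = 29/18 s

v changes sign on 1–2 s (from 11 to -7); the graph is linear there, so v = 0 at t = 1 + (-11)·(2 − 1)/(-7 − 11) = 29/18 s.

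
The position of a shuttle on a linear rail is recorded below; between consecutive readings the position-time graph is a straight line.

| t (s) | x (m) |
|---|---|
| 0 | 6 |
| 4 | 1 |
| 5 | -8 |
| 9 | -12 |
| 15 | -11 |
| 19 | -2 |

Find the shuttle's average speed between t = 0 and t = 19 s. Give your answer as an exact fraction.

28/19 m/s

Average speed = (total path length)/(elapsed time); on a piecewise-linear x-t graph the path length is Σ|Δx|.
0–4 s: |Δx| = |1 − 6| = 5 m
4–5 s: |Δx| = |-8 − 1| = 9 m
5–9 s: |Δx| = |-12 − -8| = 4 m
9–15 s: |Δx| = |-11 − -12| = 1 m
15–19 s: |Δx| = |-2 − -11| = 9 m
Total path = 28 m; average speed = 28/19 = 28/19 m/s.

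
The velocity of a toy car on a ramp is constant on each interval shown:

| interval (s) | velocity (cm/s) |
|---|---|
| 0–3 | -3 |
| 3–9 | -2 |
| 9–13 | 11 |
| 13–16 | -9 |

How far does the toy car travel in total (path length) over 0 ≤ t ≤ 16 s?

Distance (not displacement) is the total path length: add the absolute areas under v-t.
0–3 s: |-3| × 3 = 9 cm
3–9 s: |-2| × 6 = 12 cm
9–13 s: |11| × 4 = 44 cm
13–16 s: |-9| × 3 = 27 cm
Total distance = 92 cm

92 cm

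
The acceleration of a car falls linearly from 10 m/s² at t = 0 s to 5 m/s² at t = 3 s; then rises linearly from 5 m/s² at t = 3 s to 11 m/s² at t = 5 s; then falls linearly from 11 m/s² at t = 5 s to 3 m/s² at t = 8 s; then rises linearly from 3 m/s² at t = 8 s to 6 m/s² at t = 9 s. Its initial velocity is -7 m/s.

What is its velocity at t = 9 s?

Δv equals the area under the a-t graph; then v = v₀ + Δv.
0–3 s: ½(10 + 5)(3) = 22.5 m/s
3–5 s: ½(5 + 11)(2) = 16 m/s
5–8 s: ½(11 + 3)(3) = 21 m/s
8–9 s: ½(3 + 6)(1) = 4.5 m/s
Δv = 64 m/s, so v(9) = -7 + (64) = 57 m/s.

57 m/s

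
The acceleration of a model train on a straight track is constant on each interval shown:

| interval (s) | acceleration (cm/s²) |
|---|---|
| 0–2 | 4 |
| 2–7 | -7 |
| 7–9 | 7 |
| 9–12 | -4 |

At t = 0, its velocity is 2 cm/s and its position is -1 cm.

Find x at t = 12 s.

-113.5 cm

On each constant-a segment, Δv = aΔt and Δx = v₀Δt + ½aΔt²; chain segment to segment.
0–2 s: v starts 2 cm/s; Δx = 2·2 + ½·4·2² = 12 cm; v ends 10 cm/s.
2–7 s: v starts 10 cm/s; Δx = 10·5 + ½·-7·5² = -37.5 cm; v ends -25 cm/s.
7–9 s: v starts -25 cm/s; Δx = -25·2 + ½·7·2² = -36 cm; v ends -11 cm/s.
9–12 s: v starts -11 cm/s; Δx = -11·3 + ½·-4·3² = -51 cm; v ends -23 cm/s.
x(12) = -1 + Σ Δx = -113.5 cm.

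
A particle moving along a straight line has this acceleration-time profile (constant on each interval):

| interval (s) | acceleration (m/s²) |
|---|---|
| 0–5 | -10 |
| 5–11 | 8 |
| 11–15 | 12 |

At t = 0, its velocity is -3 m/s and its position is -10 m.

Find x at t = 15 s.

On each constant-a segment, Δv = aΔt and Δx = v₀Δt + ½aΔt²; chain segment to segment.
0–5 s: v starts -3 m/s; Δx = -3·5 + ½·-10·5² = -140 m; v ends -53 m/s.
5–11 s: v starts -53 m/s; Δx = -53·6 + ½·8·6² = -174 m; v ends -5 m/s.
11–15 s: v starts -5 m/s; Δx = -5·4 + ½·12·4² = 76 m; v ends 43 m/s.
x(15) = -10 + Σ Δx = -248 m.

-248 m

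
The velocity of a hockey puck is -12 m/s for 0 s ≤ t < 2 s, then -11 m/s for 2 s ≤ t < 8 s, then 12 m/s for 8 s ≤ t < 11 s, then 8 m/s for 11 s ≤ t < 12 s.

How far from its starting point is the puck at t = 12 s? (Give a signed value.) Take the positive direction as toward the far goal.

Displacement is the signed area under the v-t curve.
0–2 s: -12 × 2 = -24 m
2–8 s: -11 × 6 = -66 m
8–11 s: 12 × 3 = 36 m
11–12 s: 8 × 1 = 8 m
Net displacement = -46 m

-46 m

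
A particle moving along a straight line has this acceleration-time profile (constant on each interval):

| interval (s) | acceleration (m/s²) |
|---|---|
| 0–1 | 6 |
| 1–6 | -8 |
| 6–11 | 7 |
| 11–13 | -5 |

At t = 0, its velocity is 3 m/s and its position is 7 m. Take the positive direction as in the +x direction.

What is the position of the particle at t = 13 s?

-111.5 m

On each constant-a segment, Δv = aΔt and Δx = v₀Δt + ½aΔt²; chain segment to segment.
0–1 s: v starts 3 m/s; Δx = 3·1 + ½·6·1² = 6 m; v ends 9 m/s.
1–6 s: v starts 9 m/s; Δx = 9·5 + ½·-8·5² = -55 m; v ends -31 m/s.
6–11 s: v starts -31 m/s; Δx = -31·5 + ½·7·5² = -67.5 m; v ends 4 m/s.
11–13 s: v starts 4 m/s; Δx = 4·2 + ½·-5·2² = -2 m; v ends -6 m/s.
x(13) = 7 + Σ Δx = -111.5 m.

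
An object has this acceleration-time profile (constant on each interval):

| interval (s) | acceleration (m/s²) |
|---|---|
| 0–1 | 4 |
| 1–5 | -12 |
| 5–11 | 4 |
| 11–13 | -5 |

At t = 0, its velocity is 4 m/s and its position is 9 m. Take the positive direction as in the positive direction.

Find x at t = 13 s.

-259 m

On each constant-a segment, Δv = aΔt and Δx = v₀Δt + ½aΔt²; chain segment to segment.
0–1 s: v starts 4 m/s; Δx = 4·1 + ½·4·1² = 6 m; v ends 8 m/s.
1–5 s: v starts 8 m/s; Δx = 8·4 + ½·-12·4² = -64 m; v ends -40 m/s.
5–11 s: v starts -40 m/s; Δx = -40·6 + ½·4·6² = -168 m; v ends -16 m/s.
11–13 s: v starts -16 m/s; Δx = -16·2 + ½·-5·2² = -42 m; v ends -26 m/s.
x(13) = 9 + Σ Δx = -259 m.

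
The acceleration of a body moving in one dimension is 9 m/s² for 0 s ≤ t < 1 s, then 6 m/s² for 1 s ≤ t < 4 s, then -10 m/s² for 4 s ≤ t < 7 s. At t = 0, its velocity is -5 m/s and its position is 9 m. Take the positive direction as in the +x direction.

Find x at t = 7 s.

68.5 m

On each constant-a segment, Δv = aΔt and Δx = v₀Δt + ½aΔt²; chain segment to segment.
0–1 s: v starts -5 m/s; Δx = -5·1 + ½·9·1² = -0.5 m; v ends 4 m/s.
1–4 s: v starts 4 m/s; Δx = 4·3 + ½·6·3² = 39 m; v ends 22 m/s.
4–7 s: v starts 22 m/s; Δx = 22·3 + ½·-10·3² = 21 m; v ends -8 m/s.
x(7) = 9 + Σ Δx = 68.5 m.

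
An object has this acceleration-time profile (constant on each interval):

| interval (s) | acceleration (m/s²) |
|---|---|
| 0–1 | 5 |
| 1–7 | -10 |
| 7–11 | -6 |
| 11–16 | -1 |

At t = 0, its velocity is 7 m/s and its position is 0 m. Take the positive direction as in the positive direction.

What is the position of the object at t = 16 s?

-711 m

On each constant-a segment, Δv = aΔt and Δx = v₀Δt + ½aΔt²; chain segment to segment.
0–1 s: v starts 7 m/s; Δx = 7·1 + ½·5·1² = 9.5 m; v ends 12 m/s.
1–7 s: v starts 12 m/s; Δx = 12·6 + ½·-10·6² = -108 m; v ends -48 m/s.
7–11 s: v starts -48 m/s; Δx = -48·4 + ½·-6·4² = -240 m; v ends -72 m/s.
11–16 s: v starts -72 m/s; Δx = -72·5 + ½·-1·5² = -372.5 m; v ends -77 m/s.
x(16) = 0 + Σ Δx = -711 m.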